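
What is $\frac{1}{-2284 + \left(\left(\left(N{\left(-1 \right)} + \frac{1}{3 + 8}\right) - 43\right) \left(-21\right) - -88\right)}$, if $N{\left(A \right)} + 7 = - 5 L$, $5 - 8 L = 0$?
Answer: $- \frac{88}{95241} \approx -0.00092397$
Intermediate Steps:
$L = \frac{5}{8}$ ($L = \frac{5}{8} - 0 = \frac{5}{8} + 0 = \frac{5}{8} \approx 0.625$)
$N{\left(A \right)} = - \frac{81}{8}$ ($N{\left(A \right)} = -7 - \frac{25}{8} = - \frac{81}{8}$)
$\frac{1}{-2284 + \left(\left(\left(N{\left(-1 \right)} + \frac{1}{3 + 8}\right) - 43\right) \left(-21\right) - -88\right)} = \frac{1}{-2284 - \left(-88 - \left(\left(- \frac{81}{8} + \frac{1}{3 + 8}\right) - 43\right) \left(-21\right)\right)} = \frac{1}{-2284 + \left(\left(\left(- \frac{81}{8} + \frac{1}{11}\right) - 43\right) \left(-21\right) + 88\right)} = \frac{1}{-2284 + \left(\left(- \frac{883}{88} - 43\right) \left(-21\right) + 88\right)} = \frac{1}{-2284 + \left(\left(- \frac{4667}{88}\right) \left(-21\right) + 88\right)} = \frac{1}{-2284 + \left(\frac{98007}{88} + 88\right)} = \frac{1}{-2284 + \frac{105751}{88}} = \frac{1}{- \frac{95241}{88}} = - \frac{88}{95241}$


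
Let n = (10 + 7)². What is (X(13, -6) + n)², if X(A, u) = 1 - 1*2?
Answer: 82944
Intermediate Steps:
X(A, u) = -1 (X(A, u) = 1 - 2 = -1)
n = 289 (n = 17² = 289)
(X(13, -6) + n)² = (-1 + 289)² = 288² = 82944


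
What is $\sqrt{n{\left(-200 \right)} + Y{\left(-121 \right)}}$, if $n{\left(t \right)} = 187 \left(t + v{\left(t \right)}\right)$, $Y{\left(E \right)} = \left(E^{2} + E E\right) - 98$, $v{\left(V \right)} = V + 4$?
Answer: $2 i \sqrt{11217} \approx 211.82 i$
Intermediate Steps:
$v{\left(V \right)} = 4 + V$
$Y{\left(E \right)} = -98 + 2 E^{2}$ ($Y{\left(E \right)} = \left(E^{2} + E^{2}\right) - 98 = 2 E^{2} - 98 = -98 + 2 E^{2}$)
$n{\left(t \right)} = 748 + 374 t$ ($n{\left(t \right)} = 187 \left(t + \left(4 + t\right)\right) = 187 \left(4 + 2 t\right) = 748 + 374 t$)
$\sqrt{n{\left(-200 \right)} + Y{\left(-121 \right)}} = \sqrt{\left(748 + 374 \left(-200\right)\right) - \left(98 - 2 \left(-121\right)^{2}\right)} = \sqrt{\left(748 - 74800\right) + \left(-98 + 2 \cdot 14641\right)} = \sqrt{-74052 + \left(-98 + 29282\right)} = \sqrt{-74052 + 29184} = \sqrt{-44868} = 2 i \sqrt{11217}$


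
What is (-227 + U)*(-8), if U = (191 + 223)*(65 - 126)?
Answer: 203848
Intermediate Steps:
U = -25254 (U = 414*(-61) = -25254)
(-227 + U)*(-8) = (-227 - 25254)*(-8) = -25481*(-8) = 203848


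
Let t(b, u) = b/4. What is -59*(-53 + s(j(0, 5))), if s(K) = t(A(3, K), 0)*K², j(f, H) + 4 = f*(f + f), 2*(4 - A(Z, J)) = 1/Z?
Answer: 6667/3 ≈ 2222.3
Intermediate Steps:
A(Z, J) = 4 - 1/(2*Z)
t(b, u) = b/4 (t(b, u) = b*(¼) = b/4)
j(f, H) = -4 + 2*f² (j(f, H) = -4 + f*(f + f) = -4 + f*(2*f) = -4 + 2*f²)
s(K) = 23*K²/24 (s(K) = ((4 - ½/3)/4)*K² = ((4 - ½*⅓)/4)*K² = ((4 - ⅙)/4)*K² = ((¼)*(23/6))*K² = 23*K²/24)
-59*(-53 + s(j(0, 5))) = -59*(-53 + 23*(-4 + 2*0²)²/24) = -59*(-53 + 23*(-4 + 2*0)²/24) = -59*(-53 + 23*(-4 + 0)²/24) = -59*(-53 + (23/24)*(-4)²) = -59*(-53 + (23/24)*16) = -59*(-53 + 46/3) = -59*(-113/3) = 6667/3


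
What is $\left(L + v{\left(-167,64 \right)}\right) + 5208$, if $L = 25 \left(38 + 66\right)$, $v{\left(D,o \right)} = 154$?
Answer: $7962$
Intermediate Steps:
$L = 2600$ ($L = 25 \cdot 104 = 2600$)
$\left(L + v{\left(-167,64 \right)}\right) + 5208 = \left(2600 + 154\right) + 5208 = 2754 + 5208 = 7962$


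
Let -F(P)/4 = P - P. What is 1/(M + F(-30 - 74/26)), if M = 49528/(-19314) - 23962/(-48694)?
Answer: -235118979/487228591 ≈ -0.48256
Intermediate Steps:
F(P) = 0 (F(P) = -4*(P - P) = -4*0 = 0)
M = -487228591/235118979 (M = 49528*(-1/19314) - 23962*(-1/48694) = -24764/9657 + 11981/24347 = -487228591/235118979 ≈ -2.0723)
1/(M + F(-30 - 74/26)) = 1/(-487228591/235118979 + 0) = 1/(-487228591/235118979) = -235118979/487228591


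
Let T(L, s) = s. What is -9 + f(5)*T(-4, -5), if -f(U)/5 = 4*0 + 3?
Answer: 66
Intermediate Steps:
f(U) = -15 (f(U) = -5*(4*0 + 3) = -5*(0 + 3) = -5*3 = -15)
-9 + f(5)*T(-4, -5) = -9 - 15*(-5) = -9 + 75 = 66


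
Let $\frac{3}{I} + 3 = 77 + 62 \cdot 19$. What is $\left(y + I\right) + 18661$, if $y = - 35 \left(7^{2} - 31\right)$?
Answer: $\frac{22574815}{1252} \approx 18031.0$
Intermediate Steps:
$I = \frac{3}{1252}$ ($I = \frac{3}{-3 + \left(77 + 62 \cdot 19\right)} = \frac{3}{-3 + \left(77 + 1178\right)} = \frac{3}{-3 + 1255} = \frac{3}{1252} \approx 0.0023962$)
$y = -630$ ($y = - 35 \left(49 - 31\right) = \left(-35\right) 18 = -630$)
$\left(y + I\right) + 18661 = \left(-630 + \frac{3}{1252}\right) + 18661 = - \frac{788757}{1252} + 18661 = \frac{22574815}{1252}$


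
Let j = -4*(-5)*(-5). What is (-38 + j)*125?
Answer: -17250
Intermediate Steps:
j = -100 (j = 20*(-5) = -100)
(-38 + j)*125 = (-38 - 100)*125 = -138*125 = -17250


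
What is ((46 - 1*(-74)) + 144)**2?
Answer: 69696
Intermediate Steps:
((46 - 1*(-74)) + 144)**2 = ((46 + 74) + 144)**2 = (120 + 144)**2 = 264**2 = 69696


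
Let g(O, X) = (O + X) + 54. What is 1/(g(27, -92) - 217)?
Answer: -1/228 ≈ -0.0043860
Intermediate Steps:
g(O, X) = 54 + O + X
1/(g(27, -92) - 217) = 1/((54 + 27 - 92) - 217) = 1/(-11 - 217) = 1/(-228) = -1/228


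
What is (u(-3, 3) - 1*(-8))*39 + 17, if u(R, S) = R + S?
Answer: 329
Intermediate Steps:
(u(-3, 3) - 1*(-8))*39 + 17 = ((-3 + 3) - 1*(-8))*39 + 17 = (0 + 8)*39 + 17 = 8*39 + 17 = 312 + 17 = 329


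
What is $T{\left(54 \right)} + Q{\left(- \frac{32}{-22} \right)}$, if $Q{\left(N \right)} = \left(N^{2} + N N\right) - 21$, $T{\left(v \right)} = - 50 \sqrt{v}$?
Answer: $- \frac{2029}{121} - 150 \sqrt{6} \approx -384.19$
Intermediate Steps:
$Q{\left(N \right)} = -21 + 2 N^{2}$ ($Q{\left(N \right)} = \left(N^{2} + N^{2}\right) - 21 = 2 N^{2} - 21 = -21 + 2 N^{2}$)
$T{\left(54 \right)} + Q{\left(- \frac{32}{-22} \right)} = - 50 \sqrt{54} - \left(21 - 2 \left(- \frac{32}{-22}\right)^{2}\right) = - 50 \cdot 3 \sqrt{6} - \left(21 - 2 \left(\left(-32\right) \left(- \frac{1}{22}\right)\right)^{2}\right) = - 150 \sqrt{6} - \left(21 - 2 \left(\frac{16}{11}\right)^{2}\right) = - 150 \sqrt{6} + \left(-21 + 2 \cdot \frac{256}{121}\right) = - 150 \sqrt{6} + \left(-21 + \frac{512}{121}\right) = - 150 \sqrt{6} - \frac{2029}{121} = - \frac{2029}{121} - 150 \sqrt{6}$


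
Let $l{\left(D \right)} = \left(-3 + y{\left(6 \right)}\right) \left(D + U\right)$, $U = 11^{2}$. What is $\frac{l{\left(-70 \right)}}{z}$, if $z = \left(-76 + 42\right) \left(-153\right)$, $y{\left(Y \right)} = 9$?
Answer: $\frac{1}{17} \approx 0.058824$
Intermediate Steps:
$U = 121$
$z = 5202$ ($z = \left(-34\right) \left(-153\right) = 5202$)
$l{\left(D \right)} = 726 + 6 D$ ($l{\left(D \right)} = \left(-3 + 9\right) \left(D + 121\right) = 6 \left(121 + D\right) = 726 + 6 D$)
$\frac{l{\left(-70 \right)}}{z} = \frac{726 + 6 \left(-70\right)}{5202} = \left(726 - 420\right) \frac{1}{5202} = 306 \cdot \frac{1}{5202} = \frac{1}{17}$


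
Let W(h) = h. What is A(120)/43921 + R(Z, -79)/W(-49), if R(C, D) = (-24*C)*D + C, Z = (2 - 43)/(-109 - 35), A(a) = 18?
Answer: -487988087/44272368 ≈ -11.022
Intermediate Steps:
Z = 41/144 (Z = -41/(-144) = -41*(-1/144) = 41/144 ≈ 0.28472)
R(C, D) = C - 24*C*D (R(C, D) = -24*C*D + C = C - 24*C*D)
A(120)/43921 + R(Z, -79)/W(-49) = 18/43921 + (41*(1 - 24*(-79))/144)/(-49) = 18*(1/43921) + (41*(1 + 1896)/144)*(-1/49) = 18/43921 + ((41/144)*1897)*(-1/49) = 18/43921 + (77777/144)*(-1/49) = 18/43921 - 11111/1008 = -487988087/44272368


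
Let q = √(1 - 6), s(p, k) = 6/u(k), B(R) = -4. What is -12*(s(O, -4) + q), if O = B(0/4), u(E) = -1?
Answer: 72 - 12*I*√5 ≈ 72.0 - 26.833*I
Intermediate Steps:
O = -4
s(p, k) = -6 (s(p, k) = 6/(-1) = 6*(-1) = -6)
q = I*√5 (q = √(-5) = I*√5 ≈ 2.2361*I)
-12*(s(O, -4) + q) = -12*(-6 + I*√5) = 72 - 12*I*√5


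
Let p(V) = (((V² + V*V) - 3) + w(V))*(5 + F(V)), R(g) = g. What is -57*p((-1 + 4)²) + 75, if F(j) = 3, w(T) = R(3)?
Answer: -73797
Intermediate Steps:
w(T) = 3
p(V) = 16*V² (p(V) = (((V² + V*V) - 3) + 3)*(5 + 3) = (((V² + V²) - 3) + 3)*8 = ((2*V² - 3) + 3)*8 = ((-3 + 2*V²) + 3)*8 = (2*V²)*8 = 16*V²)
-57*p((-1 + 4)²) + 75 = -912*((-1 + 4)²)² + 75 = -912*(3²)² + 75 = -912*9² + 75 = -912*81 + 75 = -57*1296 + 75 = -73872 + 75 = -73797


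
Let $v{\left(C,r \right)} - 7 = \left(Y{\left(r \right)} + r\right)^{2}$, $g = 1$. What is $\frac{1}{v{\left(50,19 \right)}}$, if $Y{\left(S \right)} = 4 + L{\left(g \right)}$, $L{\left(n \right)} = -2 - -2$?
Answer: $\frac{1}{536} \approx 0.0018657$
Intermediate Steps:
$L{\left(n \right)} = 0$ ($L{\left(n \right)} = -2 + 2 = 0$)
$Y{\left(S \right)} = 4$ ($Y{\left(S \right)} = 4 + 0 = 4$)
$v{\left(C,r \right)} = 7 + \left(4 + r\right)^{2}$
$\frac{1}{v{\left(50,19 \right)}} = \frac{1}{7 + \left(4 + 19\right)^{2}} = \frac{1}{7 + 23^{2}} = \frac{1}{7 + 529} = \frac{1}{536}$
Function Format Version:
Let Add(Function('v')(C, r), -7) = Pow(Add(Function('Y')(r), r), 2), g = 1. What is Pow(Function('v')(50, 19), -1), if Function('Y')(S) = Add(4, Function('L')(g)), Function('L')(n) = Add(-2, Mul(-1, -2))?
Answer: Rational(1, 536) ≈ 0.0018657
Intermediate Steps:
Function('L')(n) = 0 (Function('L')(n) = Add(-2, 2) = 0)
Function('Y')(S) = 4 (Function('Y')(S) = Add(4, 0) = 4)
Function('v')(C, r) = Add(7, Pow(Add(4, r), 2))
Pow(Function('v')(50, 19), -1) = Pow(Add(7, Pow(Add(4, 19), 2)), -1) = Pow(Add(7, Pow(23, 2)), -1) = Pow(Add(7, 529), -1) = Pow(536, -1) = Rational(1, 536)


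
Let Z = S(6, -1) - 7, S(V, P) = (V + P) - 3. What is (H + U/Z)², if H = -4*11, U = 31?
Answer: 63001/25 ≈ 2520.0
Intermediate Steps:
H = -44
S(V, P) = -3 + P + V (S(V, P) = (P + V) - 3 = -3 + P + V)
Z = -5 (Z = (-3 - 1 + 6) - 7 = 2 - 7 = -5)
(H + U/Z)² = (-44 + 31/(-5))² = (-44 + 31*(-⅕))² = (-44 - 31/5)² = (-251/5)² = 63001/25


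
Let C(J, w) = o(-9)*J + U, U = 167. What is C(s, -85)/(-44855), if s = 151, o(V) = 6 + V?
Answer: 286/44855 ≈ 0.0063761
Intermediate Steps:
C(J, w) = 167 - 3*J (C(J, w) = (6 - 9)*J + 167 = -3*J + 167 = 167 - 3*J)
C(s, -85)/(-44855) = (167 - 3*151)/(-44855) = (167 - 453)*(-1/44855) = -286*(-1/44855) = 286/44855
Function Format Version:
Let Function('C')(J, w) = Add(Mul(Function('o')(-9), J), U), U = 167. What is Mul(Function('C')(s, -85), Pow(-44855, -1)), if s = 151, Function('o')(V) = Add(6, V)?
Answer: Rational(286, 44855) ≈ 0.0063761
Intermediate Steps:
Function('C')(J, w) = Add(167, Mul(-3, J)) (Function('C')(J, w) = Add(Mul(Add(6, -9), J), 167) = Add(Mul(-3, J), 167) = Add(167, Mul(-3, J)))
Mul(Function('C')(s, -85), Pow(-44855, -1)) = Mul(Add(167, Mul(-3, 151)), Pow(-44855, -1)) = Mul(Add(167, -453), Rational(-1, 44855)) = Mul(-286, Rational(-1, 44855)) = Rational(286, 44855)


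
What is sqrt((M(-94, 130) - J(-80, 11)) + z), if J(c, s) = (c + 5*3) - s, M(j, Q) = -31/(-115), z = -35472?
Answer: I*sqrt(468108535)/115 ≈ 188.14*I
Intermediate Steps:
M(j, Q) = 31/115 (M(j, Q) = -31*(-1/115) = 31/115)
J(c, s) = 15 + c - s (J(c, s) = (c + 15) - s = (15 + c) - s = 15 + c - s)
sqrt((M(-94, 130) - J(-80, 11)) + z) = sqrt((31/115 - (15 - 80 - 1*11)) - 35472) = sqrt((31/115 - (15 - 80 - 11)) - 35472) = sqrt((31/115 - 1*(-76)) - 35472) = sqrt((31/115 + 76) - 35472) = sqrt(8771/115 - 35472) = sqrt(-4070509/115) = I*sqrt(468108535)/115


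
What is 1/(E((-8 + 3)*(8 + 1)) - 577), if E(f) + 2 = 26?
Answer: -1/553 ≈ -0.0018083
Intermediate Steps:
E(f) = 24 (E(f) = -2 + 26 = 24)
1/(E((-8 + 3)*(8 + 1)) - 577) = 1/(24 - 577) = 1/(-553) = -1/553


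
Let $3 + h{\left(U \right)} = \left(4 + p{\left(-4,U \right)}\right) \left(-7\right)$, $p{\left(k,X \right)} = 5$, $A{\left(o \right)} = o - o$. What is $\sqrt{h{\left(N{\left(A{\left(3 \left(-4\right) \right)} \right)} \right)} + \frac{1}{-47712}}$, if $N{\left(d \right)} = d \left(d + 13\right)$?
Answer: $\frac{i \sqrt{9390297126}}{11928} \approx 8.124 i$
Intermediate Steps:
$A{\left(o \right)} = 0$
$N{\left(d \right)} = d \left(13 + d\right)$
$h{\left(U \right)} = -66$ ($h{\left(U \right)} = -3 + \left(4 + 5\right) \left(-7\right) = -3 + 9 \left(-7\right) = -3 - 63 = -66$)
$\sqrt{h{\left(N{\left(A{\left(3 \left(-4\right) \right)} \right)} \right)} + \frac{1}{-47712}} = \sqrt{-66 + \frac{1}{-47712}} = \sqrt{-66 - \frac{1}{47712}} = \sqrt{- \frac{3148993}{47712}} = \frac{i \sqrt{9390297126}}{11928}$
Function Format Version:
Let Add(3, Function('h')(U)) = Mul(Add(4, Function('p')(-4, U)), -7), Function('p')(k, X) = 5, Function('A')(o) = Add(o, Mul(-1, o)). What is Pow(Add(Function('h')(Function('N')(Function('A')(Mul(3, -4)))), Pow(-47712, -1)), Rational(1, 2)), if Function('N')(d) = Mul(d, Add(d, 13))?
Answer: Mul(Rational(1, 11928), I, Pow(9390297126, Rational(1, 2))) ≈ Mul(8.1240, I)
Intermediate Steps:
Function('A')(o) = 0
Function('N')(d) = Mul(d, Add(13, d))
Function('h')(U) = -66 (Function('h')(U) = Add(-3, Mul(Add(4, 5), -7)) = Add(-3, Mul(9, -7)) = Add(-3, -63) = -66)
Pow(Add(Function('h')(Function('N')(Function('A')(Mul(3, -4)))), Pow(-47712, -1)), Rational(1, 2)) = Pow(Add(-66, Pow(-47712, -1)), Rational(1, 2)) = Pow(Add(-66, Rational(-1, 47712)), Rational(1, 2)) = Pow(Rational(-3148993, 47712), Rational(1, 2)) = Mul(Rational(1, 11928), I, Pow(9390297126, Rational(1, 2)))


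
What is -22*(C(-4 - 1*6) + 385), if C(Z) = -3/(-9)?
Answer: -25432/3 ≈ -8477.3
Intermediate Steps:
C(Z) = ⅓ (C(Z) = -3*(-⅑) = ⅓)
-22*(C(-4 - 1*6) + 385) = -22*(⅓ + 385) = -22*1156/3 = -25432/3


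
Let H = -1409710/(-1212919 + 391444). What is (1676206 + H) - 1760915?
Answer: -13916983213/164295 ≈ -84707.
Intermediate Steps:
H = 281942/164295 (H = -1409710/(-821475) = -1409710*(-1/821475) = 281942/164295 ≈ 1.7161)
(1676206 + H) - 1760915 = (1676206 + 281942/164295) - 1760915 = 275392546712/164295 - 1760915 = -13916983213/164295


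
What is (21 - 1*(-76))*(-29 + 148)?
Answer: 11543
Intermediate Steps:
(21 - 1*(-76))*(-29 + 148) = (21 + 76)*119 = 97*119 = 11543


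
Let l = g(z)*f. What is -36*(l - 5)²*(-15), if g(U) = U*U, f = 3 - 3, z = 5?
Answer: 13500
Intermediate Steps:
f = 0
g(U) = U²
l = 0 (l = 5²*0 = 25*0 = 0)
-36*(l - 5)²*(-15) = -36*(0 - 5)²*(-15) = -36*(-5)²*(-15) = -36*25*(-15) = -900*(-15) = 13500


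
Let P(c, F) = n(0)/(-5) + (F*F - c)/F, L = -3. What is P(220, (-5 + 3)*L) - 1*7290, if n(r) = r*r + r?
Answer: -21962/3 ≈ -7320.7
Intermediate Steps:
n(r) = r + r² (n(r) = r² + r = r + r²)
P(c, F) = (F² - c)/F (P(c, F) = (0*(1 + 0))/(-5) + (F*F - c)/F = (0*1)*(-⅕) + (F² - c)/F = 0*(-⅕) + (F² - c)/F = 0 + (F² - c)/F = (F² - c)/F)
P(220, (-5 + 3)*L) - 1*7290 = ((-5 + 3)*(-3) - 1*220/(-5 + 3)*(-3)) - 1*7290 = (-2*(-3) - 1*220/(-2*(-3))) - 7290 = (6 - 1*220/6) - 7290 = (6 - 1*220*⅙) - 7290 = (6 - 110/3) - 7290 = -92/3 - 7290 = -21962/3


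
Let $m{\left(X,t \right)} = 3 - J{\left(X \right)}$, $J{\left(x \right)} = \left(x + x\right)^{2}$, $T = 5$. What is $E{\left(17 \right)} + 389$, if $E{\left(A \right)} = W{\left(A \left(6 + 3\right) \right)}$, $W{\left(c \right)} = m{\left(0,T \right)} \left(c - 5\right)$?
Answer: $833$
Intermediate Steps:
$J{\left(x \right)} = 4 x^{2}$ ($J{\left(x \right)} = \left(2 x\right)^{2} = 4 x^{2}$)
$m{\left(X,t \right)} = 3 - 4 X^{2}$
$W{\left(c \right)} = -15 + 3 c$ ($W{\left(c \right)} = \left(3 - 4 \cdot 0^{2}\right) \left(c - 5\right) = \left(3 - 0\right) \left(-5 + c\right) = \left(3 + 0\right) \left(-5 + c\right) = 3 \left(-5 + c\right) = -15 + 3 c$)
$E{\left(A \right)} = -15 + 27 A$ ($E{\left(A \right)} = -15 + 3 A \left(6 + 3\right) = -15 + 3 A 9 = -15 + 3 \cdot 9 A = -15 + 27 A$)
$E{\left(17 \right)} + 389 = \left(-15 + 27 \cdot 17\right) + 389 = \left(-15 + 459\right) + 389 = 444 + 389 = 833$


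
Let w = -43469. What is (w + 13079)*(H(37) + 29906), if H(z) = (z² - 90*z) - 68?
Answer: -847182030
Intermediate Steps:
H(z) = -68 + z² - 90*z
(w + 13079)*(H(37) + 29906) = (-43469 + 13079)*((-68 + 37² - 90*37) + 29906) = -30390*((-68 + 1369 - 3330) + 29906) = -30390*(-2029 + 29906) = -30390*27877 = -847182030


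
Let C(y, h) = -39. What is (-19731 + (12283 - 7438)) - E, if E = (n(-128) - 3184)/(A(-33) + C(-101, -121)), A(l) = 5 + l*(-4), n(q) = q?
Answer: -727758/49 ≈ -14852.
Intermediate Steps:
A(l) = 5 - 4*l
E = -1656/49 (E = (-128 - 3184)/((5 - 4*(-33)) - 39) = -3312/((5 + 132) - 39) = -3312/(137 - 39) = -3312/98 = -3312*1/98 = -1656/49 ≈ -33.796)
(-19731 + (12283 - 7438)) - E = (-19731 + (12283 - 7438)) - 1*(-1656/49) = (-19731 + 4845) + 1656/49 = -14886 + 1656/49 = -727758/49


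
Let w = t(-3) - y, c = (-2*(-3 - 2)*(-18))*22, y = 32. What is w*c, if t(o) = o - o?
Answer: 126720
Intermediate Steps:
t(o) = 0
c = -3960 (c = (-2*(-5)*(-18))*22 = (10*(-18))*22 = -180*22 = -3960)
w = -32 (w = 0 - 1*32 = 0 - 32 = -32)
w*c = -32*(-3960) = 126720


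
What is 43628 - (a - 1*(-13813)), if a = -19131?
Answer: 48946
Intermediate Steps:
43628 - (a - 1*(-13813)) = 43628 - (-19131 - 1*(-13813)) = 43628 - (-19131 + 13813) = 43628 - 1*(-5318) = 43628 + 5318 = 48946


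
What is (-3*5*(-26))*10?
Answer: 3900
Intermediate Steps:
(-3*5*(-26))*10 = -15*(-26)*10 = 390*10 = 3900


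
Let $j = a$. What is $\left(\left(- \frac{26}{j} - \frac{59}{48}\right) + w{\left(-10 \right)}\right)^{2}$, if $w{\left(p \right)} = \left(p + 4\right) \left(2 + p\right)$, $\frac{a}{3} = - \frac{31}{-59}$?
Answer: $\frac{225510289}{246016} \approx 916.65$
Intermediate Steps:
$a = \frac{93}{59}$ ($a = 3 \left(- \frac{31}{-59}\right) = 3 \left(\left(-31\right) \left(- \frac{1}{59}\right)\right) = 3 \cdot \frac{31}{59} = \frac{93}{59} \approx 1.5763$)
$j = \frac{93}{59} \approx 1.5763$
$w{\left(p \right)} = \left(2 + p\right) \left(4 + p\right)$ ($w{\left(p \right)} = \left(4 + p\right) \left(2 + p\right) = \left(2 + p\right) \left(4 + p\right)$)
$\left(\left(- \frac{26}{j} - \frac{59}{48}\right) + w{\left(-10 \right)}\right)^{2} = \left(\left(- \frac{26}{\frac{93}{59}} - \frac{59}{48}\right) + \left(8 + \left(-10\right)^{2} + 6 \left(-10\right)\right)\right)^{2} = \left(\left(\left(-26\right) \frac{59}{93} - \frac{59}{48}\right) + \left(8 + 100 - 60\right)\right)^{2} = \left(\left(- \frac{1534}{93} - \frac{59}{48}\right) + 48\right)^{2} = \left(- \frac{8791}{496} + 48\right)^{2} = \left(\frac{15017}{496}\right)^{2} = \frac{225510289}{246016}$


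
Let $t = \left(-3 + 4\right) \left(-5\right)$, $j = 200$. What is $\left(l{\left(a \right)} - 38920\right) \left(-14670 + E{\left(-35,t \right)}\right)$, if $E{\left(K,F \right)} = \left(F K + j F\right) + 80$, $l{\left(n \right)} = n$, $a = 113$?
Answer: $598209905$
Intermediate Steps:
$t = -5$ ($t = 1 \left(-5\right) = -5$)
$E{\left(K,F \right)} = 80 + 200 F + F K$ ($E{\left(K,F \right)} = \left(F K + 200 F\right) + 80 = \left(200 F + F K\right) + 80 = 80 + 200 F + F K$)
$\left(l{\left(a \right)} - 38920\right) \left(-14670 + E{\left(-35,t \right)}\right) = \left(113 - 38920\right) \left(-14670 + \left(80 + 200 \left(-5\right) - -175\right)\right) = - 38807 \left(-14670 + \left(80 - 1000 + 175\right)\right) = - 38807 \left(-14670 - 745\right) = \left(-38807\right) \left(-15415\right) = 598209905$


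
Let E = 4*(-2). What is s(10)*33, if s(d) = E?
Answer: -264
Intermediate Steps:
E = -8
s(d) = -8
s(10)*33 = -8*33 = -264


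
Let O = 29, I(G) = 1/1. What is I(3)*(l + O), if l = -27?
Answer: 2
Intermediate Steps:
I(G) = 1
I(3)*(l + O) = 1*(-27 + 29) = 1*2 = 2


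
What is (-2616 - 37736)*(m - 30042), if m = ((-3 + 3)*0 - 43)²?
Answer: 1137643936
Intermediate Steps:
m = 1849 (m = (0*0 - 43)² = (0 - 43)² = (-43)² = 1849)
(-2616 - 37736)*(m - 30042) = (-2616 - 37736)*(1849 - 30042) = -40352*(-28193) = 1137643936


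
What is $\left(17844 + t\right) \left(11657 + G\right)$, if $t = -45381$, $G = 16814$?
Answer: $-784005927$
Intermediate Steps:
$\left(17844 + t\right) \left(11657 + G\right) = \left(17844 - 45381\right) \left(11657 + 16814\right) = \left(-27537\right) 28471 = -784005927$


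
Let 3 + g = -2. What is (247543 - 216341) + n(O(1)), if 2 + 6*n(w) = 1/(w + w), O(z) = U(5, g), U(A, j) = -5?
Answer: 624033/20 ≈ 31202.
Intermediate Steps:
g = -5 (g = -3 - 2 = -5)
O(z) = -5
n(w) = -⅓ + 1/(12*w) (n(w) = -⅓ + 1/(6*(w + w)) = -⅓ + 1/(6*((2*w))) = -⅓ + (1/(2*w))/6 = -⅓ + 1/(12*w))
(247543 - 216341) + n(O(1)) = (247543 - 216341) + (1/12)*(1 - 4*(-5))/(-5) = 31202 + (1/12)*(-⅕)*(1 + 20) = 31202 + (1/12)*(-⅕)*21 = 31202 - 7/20 = 624033/20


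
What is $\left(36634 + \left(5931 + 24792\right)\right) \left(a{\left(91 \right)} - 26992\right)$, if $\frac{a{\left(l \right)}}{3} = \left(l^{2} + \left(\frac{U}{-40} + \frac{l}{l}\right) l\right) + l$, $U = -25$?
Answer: $- \frac{771843863}{8} \approx -9.6481 \cdot 10^{7}$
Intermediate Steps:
$a{\left(l \right)} = 3 l^{2} + \frac{63 l}{8}$ ($a{\left(l \right)} = 3 \left(\left(l^{2} + \left(- \frac{25}{-40} + \frac{l}{l}\right) l\right) + l\right) = 3 \left(\left(l^{2} + \left(\left(-25\right) \left(- \frac{1}{40}\right) + 1\right) l\right) + l\right) = 3 \left(\left(l^{2} + \left(\frac{5}{8} + 1\right) l\right) + l\right) = 3 \left(\left(l^{2} + \frac{13 l}{8}\right) + l\right) = 3 \left(l^{2} + \frac{21 l}{8}\right) = 3 l^{2} + \frac{63 l}{8}$)
$\left(36634 + \left(5931 + 24792\right)\right) \left(a{\left(91 \right)} - 26992\right) = \left(36634 + \left(5931 + 24792\right)\right) \left(\frac{3}{8} \cdot 91 \left(21 + 8 \cdot 91\right) - 26992\right) = \left(36634 + 30723\right) \left(\frac{3}{8} \cdot 91 \left(21 + 728\right) - 26992\right) = 67357 \left(\frac{3}{8} \cdot 91 \cdot 749 - 26992\right) = 67357 \left(\frac{204477}{8} - 26992\right) = 67357 \left(- \frac{11459}{8}\right) = - \frac{771843863}{8}$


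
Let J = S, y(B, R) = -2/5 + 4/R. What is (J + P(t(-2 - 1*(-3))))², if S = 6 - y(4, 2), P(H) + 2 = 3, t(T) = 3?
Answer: 729/25 ≈ 29.160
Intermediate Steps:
P(H) = 1 (P(H) = -2 + 3 = 1)
y(B, R) = -⅖ + 4/R (y(B, R) = -2*⅕ + 4/R = -⅖ + 4/R)
S = 22/5 (S = 6 - (-⅖ + 4/2) = 6 - (-⅖ + 4*(½)) = 6 - (-⅖ + 2) = 6 - 1*8/5 = 6 - 8/5 = 22/5 ≈ 4.4000)
J = 22/5 ≈ 4.4000
(J + P(t(-2 - 1*(-3))))² = (22/5 + 1)² = (27/5)² = 729/25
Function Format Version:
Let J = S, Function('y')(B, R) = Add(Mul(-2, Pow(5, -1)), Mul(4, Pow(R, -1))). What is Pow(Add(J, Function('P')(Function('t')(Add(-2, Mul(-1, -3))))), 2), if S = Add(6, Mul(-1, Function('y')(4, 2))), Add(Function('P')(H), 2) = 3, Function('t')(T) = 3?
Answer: Rational(729, 25) ≈ 29.160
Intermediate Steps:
Function('P')(H) = 1 (Function('P')(H) = Add(-2, 3) = 1)
Function('y')(B, R) = Add(Rational(-2, 5), Mul(4, Pow(R, -1))) (Function('y')(B, R) = Add(Mul(-2, Rational(1, 5)), Mul(4, Pow(R, -1))) = Add(Rational(-2, 5), Mul(4, Pow(R, -1))))
S = Rational(22, 5) (S = Add(6, Mul(-1, Add(Rational(-2, 5), Mul(4, Pow(2, -1))))) = Add(6, Mul(-1, Add(Rational(-2, 5), Mul(4, Rational(1, 2))))) = Add(6, Mul(-1, Add(Rational(-2, 5), 2))) = Add(6, Mul(-1, Rational(8, 5))) = Add(6, Rational(-8, 5)) = Rational(22, 5) ≈ 4.4000)
J = Rational(22, 5) ≈ 4.4000
Pow(Add(J, Function('P')(Function('t')(Add(-2, Mul(-1, -3))))), 2) = Pow(Add(Rational(22, 5), 1), 2) = Pow(Rational(27, 5), 2) = Rational(729, 25)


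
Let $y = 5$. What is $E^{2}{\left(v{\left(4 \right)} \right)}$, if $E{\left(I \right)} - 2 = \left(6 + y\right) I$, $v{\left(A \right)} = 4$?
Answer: $2116$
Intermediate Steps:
$E{\left(I \right)} = 2 + 11 I$ ($E{\left(I \right)} = 2 + \left(6 + 5\right) I = 2 + 11 I$)
$E^{2}{\left(v{\left(4 \right)} \right)} = \left(2 + 11 \cdot 4\right)^{2} = \left(2 + 44\right)^{2} = 46^{2} = 2116$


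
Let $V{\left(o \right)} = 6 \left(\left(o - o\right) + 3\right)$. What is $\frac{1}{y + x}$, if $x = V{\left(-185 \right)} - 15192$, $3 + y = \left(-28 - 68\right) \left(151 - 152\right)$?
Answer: $- \frac{1}{15081} \approx -6.6309 \cdot 10^{-5}$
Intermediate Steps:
$V{\left(o \right)} = 18$ ($V{\left(o \right)} = 6 \left(0 + 3\right) = 6 \cdot 3 = 18$)
$y = 93$ ($y = -3 + \left(-28 - 68\right) \left(151 - 152\right) = -3 + \left(-28 - 68\right) \left(-1\right) = -3 - -96 = -3 + 96 = 93$)
$x = -15174$ ($x = 18 - 15192 = -15174$)
$\frac{1}{y + x} = \frac{1}{93 - 15174} = \frac{1}{-15081} = - \frac{1}{15081}$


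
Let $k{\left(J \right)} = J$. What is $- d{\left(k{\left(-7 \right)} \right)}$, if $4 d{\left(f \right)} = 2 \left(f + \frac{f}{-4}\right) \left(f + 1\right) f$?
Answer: $\frac{441}{4} \approx 110.25$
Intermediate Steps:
$d{\left(f \right)} = \frac{3 f^{2} \left(1 + f\right)}{8}$ ($d{\left(f \right)} = \frac{2 \left(f + \frac{f}{-4}\right) \left(f + 1\right) f}{4} = \frac{2 \left(f + f \left(- \frac{1}{4}\right)\right) \left(1 + f\right) f}{4} = \frac{2 \left(f - \frac{f}{4}\right) \left(1 + f\right) f}{4} = \frac{2 \frac{3 f}{4} \left(1 + f\right) f}{4} = \frac{2 \frac{3 f \left(1 + f\right)}{4} f}{4} = \frac{\frac{3 f \left(1 + f\right)}{2} f}{4} = \frac{\frac{3}{2} f^{2} \left(1 + f\right)}{4} = \frac{3 f^{2} \left(1 + f\right)}{8}$)
$- d{\left(k{\left(-7 \right)} \right)} = - \frac{3 \left(-7\right)^{2} \left(1 - 7\right)}{8} = - \frac{3 \cdot 49 \left(-6\right)}{8} = \left(-1\right) \left(- \frac{441}{4}\right) = \frac{441}{4}$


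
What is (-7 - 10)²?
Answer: 289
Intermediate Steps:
(-7 - 10)² = (-17)² = 289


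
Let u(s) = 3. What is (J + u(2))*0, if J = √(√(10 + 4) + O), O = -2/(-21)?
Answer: 0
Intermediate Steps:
O = 2/21 (O = -2*(-1/21) = 2/21 ≈ 0.095238)
J = √(2/21 + √14) (J = √(√(10 + 4) + 2/21) = √(√14 + 2/21) = √(2/21 + √14) ≈ 1.9588)
(J + u(2))*0 = (√(42 + 441*√14)/21 + 3)*0 = (3 + √(42 + 441*√14)/21)*0 = 0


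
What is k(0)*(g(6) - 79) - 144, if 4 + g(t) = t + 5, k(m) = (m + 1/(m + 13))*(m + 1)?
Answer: -1944/13 ≈ -149.54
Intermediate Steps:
k(m) = (1 + m)*(m + 1/(13 + m)) (k(m) = (m + 1/(13 + m))*(1 + m) = (1 + m)*(m + 1/(13 + m)))
g(t) = 1 + t (g(t) = -4 + (t + 5) = -4 + (5 + t) = 1 + t)
k(0)*(g(6) - 79) - 144 = ((1 + 0³ + 14*0 + 14*0²)/(13 + 0))*((1 + 6) - 79) - 144 = ((1 + 0 + 0 + 14*0)/13)*(7 - 79) - 144 = ((1 + 0 + 0 + 0)/13)*(-72) - 144 = ((1/13)*1)*(-72) - 144 = (1/13)*(-72) - 144 = -72/13 - 144 = -1944/13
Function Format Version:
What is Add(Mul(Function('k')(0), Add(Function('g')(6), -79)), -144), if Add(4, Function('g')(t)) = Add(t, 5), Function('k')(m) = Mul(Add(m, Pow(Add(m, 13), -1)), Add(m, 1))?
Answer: Rational(-1944, 13) ≈ -149.54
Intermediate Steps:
Function('k')(m) = Mul(Add(1, m), Add(m, Pow(Add(13, m), -1))) (Function('k')(m) = Mul(Add(m, Pow(Add(13, m), -1)), Add(1, m)) = Mul(Add(1, m), Add(m, Pow(Add(13, m), -1))))
Function('g')(t) = Add(1, t) (Function('g')(t) = Add(-4, Add(t, 5)) = Add(-4, Add(5, t)) = Add(1, t))
Add(Mul(Function('k')(0), Add(Function('g')(6), -79)), -144) = Add(Mul(Mul(Pow(Add(13, 0), -1), Add(1, Pow(0, 3), Mul(14, 0), Mul(14, Pow(0, 2)))), Add(Add(1, 6), -79)), -144) = Add(Mul(Mul(Pow(13, -1), Add(1, 0, 0, Mul(14, 0))), Add(7, -79)), -144) = Add(Mul(Mul(Rational(1, 13), Add(1, 0, 0, 0)), -72), -144) = Add(Mul(Mul(Rational(1, 13), 1), -72), -144) = Add(Mul(Rational(1, 13), -72), -144) = Add(Rational(-72, 13), -144) = Rational(-1944, 13)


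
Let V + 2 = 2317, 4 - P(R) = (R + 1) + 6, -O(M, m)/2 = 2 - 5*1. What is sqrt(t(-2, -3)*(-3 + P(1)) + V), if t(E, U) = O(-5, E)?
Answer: sqrt(2273) ≈ 47.676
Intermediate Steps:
O(M, m) = 6 (O(M, m) = -2*(2 - 5*1) = -2*(2 - 5) = -2*(-3) = 6)
P(R) = -3 - R (P(R) = 4 - ((R + 1) + 6) = 4 - ((1 + R) + 6) = 4 - (7 + R) = 4 + (-7 - R) = -3 - R)
t(E, U) = 6
V = 2315 (V = -2 + 2317 = 2315)
sqrt(t(-2, -3)*(-3 + P(1)) + V) = sqrt(6*(-3 + (-3 - 1*1)) + 2315) = sqrt(6*(-3 + (-3 - 1)) + 2315) = sqrt(6*(-3 - 4) + 2315) = sqrt(6*(-7) + 2315) = sqrt(-42 + 2315) = sqrt(2273)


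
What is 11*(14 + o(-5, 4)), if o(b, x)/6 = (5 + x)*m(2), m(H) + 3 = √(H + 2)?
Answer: -440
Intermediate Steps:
m(H) = -3 + √(2 + H) (m(H) = -3 + √(H + 2) = -3 + √(2 + H))
o(b, x) = -30 - 6*x (o(b, x) = 6*((5 + x)*(-3 + √(2 + 2))) = 6*((5 + x)*(-3 + √4)) = 6*((5 + x)*(-3 + 2)) = 6*((5 + x)*(-1)) = 6*(-5 - x) = -30 - 6*x)
11*(14 + o(-5, 4)) = 11*(14 + (-30 - 6*4)) = 11*(14 + (-30 - 24)) = 11*(14 - 54) = 11*(-40) = -440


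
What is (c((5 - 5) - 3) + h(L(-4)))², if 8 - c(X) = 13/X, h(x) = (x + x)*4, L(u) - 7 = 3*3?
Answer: 177241/9 ≈ 19693.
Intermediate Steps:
L(u) = 16 (L(u) = 7 + 3*3 = 7 + 9 = 16)
h(x) = 8*x (h(x) = (2*x)*4 = 8*x)
c(X) = 8 - 13/X
(c((5 - 5) - 3) + h(L(-4)))² = ((8 - 13/((5 - 5) - 3)) + 8*16)² = ((8 - 13/(0 - 3)) + 128)² = ((8 - 13/(-3)) + 128)² = ((8 - 13*(-⅓)) + 128)² = ((8 + 13/3) + 128)² = (37/3 + 128)² = (421/3)² = 177241/9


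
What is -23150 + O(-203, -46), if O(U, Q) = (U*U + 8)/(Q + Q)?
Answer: -2171017/92 ≈ -23598.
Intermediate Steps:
O(U, Q) = (8 + U²)/(2*Q) (O(U, Q) = (U² + 8)/((2*Q)) = (8 + U²)*(1/(2*Q)) = (8 + U²)/(2*Q))
-23150 + O(-203, -46) = -23150 + (½)*(8 + (-203)²)/(-46) = -23150 + (½)*(-1/46)*(8 + 41209) = -23150 + (½)*(-1/46)*41217 = -23150 - 41217/92 = -2171017/92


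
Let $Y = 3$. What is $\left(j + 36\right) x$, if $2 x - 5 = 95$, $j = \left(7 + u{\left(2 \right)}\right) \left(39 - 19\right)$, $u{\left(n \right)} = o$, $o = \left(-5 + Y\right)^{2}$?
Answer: $12800$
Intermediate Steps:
$o = 4$ ($o = \left(-5 + 3\right)^{2} = \left(-2\right)^{2} = 4$)
$u{\left(n \right)} = 4$
$j = 220$ ($j = \left(7 + 4\right) \left(39 - 19\right) = 11 \cdot 20 = 220$)
$x = 50$ ($x = \frac{5}{2} + \frac{1}{2} \cdot 95 = \frac{5}{2} + \frac{95}{2} = 50$)
$\left(j + 36\right) x = \left(220 + 36\right) 50 = 256 \cdot 50 = 12800$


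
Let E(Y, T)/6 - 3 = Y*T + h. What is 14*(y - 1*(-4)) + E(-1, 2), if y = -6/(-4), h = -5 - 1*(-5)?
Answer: 83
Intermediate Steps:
h = 0 (h = -5 + 5 = 0)
y = 3/2 (y = -6*(-¼) = 3/2 ≈ 1.5000)
E(Y, T) = 18 + 6*T*Y (E(Y, T) = 18 + 6*(Y*T + 0) = 18 + 6*(T*Y + 0) = 18 + 6*(T*Y) = 18 + 6*T*Y)
14*(y - 1*(-4)) + E(-1, 2) = 14*(3/2 - 1*(-4)) + (18 + 6*2*(-1)) = 14*(3/2 + 4) + (18 - 12) = 14*(11/2) + 6 = 77 + 6 = 83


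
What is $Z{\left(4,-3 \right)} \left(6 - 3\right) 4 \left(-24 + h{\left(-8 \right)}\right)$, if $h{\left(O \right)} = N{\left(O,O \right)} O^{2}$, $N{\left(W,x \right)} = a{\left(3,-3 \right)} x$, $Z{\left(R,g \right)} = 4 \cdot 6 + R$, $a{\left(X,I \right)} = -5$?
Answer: $852096$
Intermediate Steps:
$Z{\left(R,g \right)} = 24 + R$
$N{\left(W,x \right)} = - 5 x$
$h{\left(O \right)} = - 5 O^{3}$ ($h{\left(O \right)} = - 5 O O^{2} = - 5 O^{3}$)
$Z{\left(4,-3 \right)} \left(6 - 3\right) 4 \left(-24 + h{\left(-8 \right)}\right) = \left(24 + 4\right) \left(6 - 3\right) 4 \left(-24 - 5 \left(-8\right)^{3}\right) = 28 \cdot 3 \cdot 4 \left(-24 - -2560\right) = 28 \cdot 12 \left(-24 + 2560\right) = 336 \cdot 2536 = 852096$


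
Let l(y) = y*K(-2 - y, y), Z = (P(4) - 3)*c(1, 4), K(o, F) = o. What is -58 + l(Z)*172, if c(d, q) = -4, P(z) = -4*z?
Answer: -1019674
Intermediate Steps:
Z = 76 (Z = (-4*4 - 3)*(-4) = (-16 - 3)*(-4) = -19*(-4) = 76)
l(y) = y*(-2 - y)
-58 + l(Z)*172 = -58 - 1*76*(2 + 76)*172 = -58 - 1*76*78*172 = -58 - 5928*172 = -58 - 1019616 = -1019674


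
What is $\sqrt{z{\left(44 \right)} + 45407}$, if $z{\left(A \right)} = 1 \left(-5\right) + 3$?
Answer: $3 \sqrt{5045} \approx 213.08$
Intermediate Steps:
$z{\left(A \right)} = -2$ ($z{\left(A \right)} = -5 + 3 = -2$)
$\sqrt{z{\left(44 \right)} + 45407} = \sqrt{-2 + 45407} = \sqrt{45405} = 3 \sqrt{5045}$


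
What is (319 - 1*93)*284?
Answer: 64184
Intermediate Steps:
(319 - 1*93)*284 = (319 - 93)*284 = 226*284 = 64184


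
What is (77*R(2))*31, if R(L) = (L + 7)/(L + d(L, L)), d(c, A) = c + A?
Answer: 7161/2 ≈ 3580.5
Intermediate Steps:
d(c, A) = A + c
R(L) = (7 + L)/(3*L) (R(L) = (L + 7)/(L + (L + L)) = (7 + L)/(L + 2*L) = (7 + L)/((3*L)) = (7 + L)*(1/(3*L)) = (7 + L)/(3*L))
(77*R(2))*31 = (77*((⅓)*(7 + 2)/2))*31 = (77*((⅓)*(½)*9))*31 = (77*(3/2))*31 = (231/2)*31 = 7161/2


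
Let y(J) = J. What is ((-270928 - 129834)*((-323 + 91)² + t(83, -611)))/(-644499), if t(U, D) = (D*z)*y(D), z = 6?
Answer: 919247837500/644499 ≈ 1.4263e+6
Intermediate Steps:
t(U, D) = 6*D² (t(U, D) = (D*6)*D = (6*D)*D = 6*D²)
((-270928 - 129834)*((-323 + 91)² + t(83, -611)))/(-644499) = ((-270928 - 129834)*((-323 + 91)² + 6*(-611)²))/(-644499) = -400762*((-232)² + 6*373321)*(-1/644499) = -400762*(53824 + 2239926)*(-1/644499) = -400762*2293750*(-1/644499) = -919247837500*(-1/644499) = 919247837500/644499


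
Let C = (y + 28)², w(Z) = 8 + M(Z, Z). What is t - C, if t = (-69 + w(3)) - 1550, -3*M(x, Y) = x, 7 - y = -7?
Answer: -3376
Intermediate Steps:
y = 14 (y = 7 - 1*(-7) = 7 + 7 = 14)
M(x, Y) = -x/3
w(Z) = 8 - Z/3
t = -1612 (t = (-69 + (8 - ⅓*3)) - 1550 = (-69 + (8 - 1)) - 1550 = (-69 + 7) - 1550 = -62 - 1550 = -1612)
C = 1764 (C = (14 + 28)² = 42² = 1764)
t - C = -1612 - 1*1764 = -1612 - 1764 = -3376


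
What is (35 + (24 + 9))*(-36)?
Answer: -2448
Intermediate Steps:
(35 + (24 + 9))*(-36) = (35 + 33)*(-36) = 68*(-36) = -2448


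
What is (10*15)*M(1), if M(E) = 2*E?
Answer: 300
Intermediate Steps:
(10*15)*M(1) = (10*15)*(2*1) = 150*2 = 300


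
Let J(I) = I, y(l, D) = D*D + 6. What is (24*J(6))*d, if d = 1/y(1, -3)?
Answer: 48/5 ≈ 9.6000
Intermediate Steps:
y(l, D) = 6 + D² (y(l, D) = D² + 6 = 6 + D²)
d = 1/15 (d = 1/(6 + (-3)²) = 1/(6 + 9) = 1/15 ≈ 0.066667)
(24*J(6))*d = (24*6)*(1/15) = 144*(1/15) = 48/5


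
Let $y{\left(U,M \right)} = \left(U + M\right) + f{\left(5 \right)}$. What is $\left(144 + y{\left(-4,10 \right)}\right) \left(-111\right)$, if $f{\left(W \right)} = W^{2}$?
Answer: $-19425$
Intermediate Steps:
$y{\left(U,M \right)} = 25 + M + U$ ($y{\left(U,M \right)} = \left(U + M\right) + 5^{2} = \left(M + U\right) + 25 = 25 + M + U$)
$\left(144 + y{\left(-4,10 \right)}\right) \left(-111\right) = \left(144 + \left(25 + 10 - 4\right)\right) \left(-111\right) = \left(144 + 31\right) \left(-111\right) = 175 \left(-111\right) = -19425$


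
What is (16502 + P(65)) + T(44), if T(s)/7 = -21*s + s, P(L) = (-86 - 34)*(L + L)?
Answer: -5258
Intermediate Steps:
P(L) = -240*L
T(s) = -140*s (T(s) = 7*(-21*s + s) = 7*(-20*s) = -140*s)
(16502 + P(65)) + T(44) = (16502 - 240*65) - 140*44 = (16502 - 15600) - 6160 = 902 - 6160 = -5258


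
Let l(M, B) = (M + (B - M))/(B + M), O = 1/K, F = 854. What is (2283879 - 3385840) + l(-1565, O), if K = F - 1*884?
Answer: -51738170910/46951 ≈ -1.1020e+6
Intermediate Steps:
K = -30 (K = 854 - 1*884 = 854 - 884 = -30)
O = -1/30 (O = 1/(-30) = -1/30 ≈ -0.033333)
l(M, B) = B/(B + M)
(2283879 - 3385840) + l(-1565, O) = (2283879 - 3385840) - 1/(30*(-1/30 - 1565)) = -1101961 - 1/(30*(-46951/30)) = -1101961 - 1/30*(-30/46951) = -1101961 + 1/46951 = -51738170910/46951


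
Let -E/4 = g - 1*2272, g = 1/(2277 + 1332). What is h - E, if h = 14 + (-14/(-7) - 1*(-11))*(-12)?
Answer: -33311066/3609 ≈ -9230.0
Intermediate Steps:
g = 1/3609 ≈ 0.00027709
E = 32798588/3609 (E = -4*(1/3609 - 1*2272) = -4*(1/3609 - 2272) = -4*(-8199647/3609) = 32798588/3609 ≈ 9088.0)
h = -142 (h = 14 + (-14*(-⅐) + 11)*(-12) = 14 + (2 + 11)*(-12) = 14 + 13*(-12) = 14 - 156 = -142)
h - E = -142 - 1*32798588/3609 = -142 - 32798588/3609 = -33311066/3609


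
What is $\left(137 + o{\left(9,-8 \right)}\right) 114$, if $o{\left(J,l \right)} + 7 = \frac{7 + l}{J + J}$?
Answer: $\frac{44441}{3} \approx 14814.0$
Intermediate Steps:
$o{\left(J,l \right)} = -7 + \frac{7 + l}{2 J}$ ($o{\left(J,l \right)} = -7 + \frac{7 + l}{J + J} = -7 + \frac{7 + l}{2 J}$)
$\left(137 + o{\left(9,-8 \right)}\right) 114 = \left(137 + \frac{7 - 8 - 126}{2 \cdot 9}\right) 114 = \left(137 + \frac{1}{2} \cdot \frac{1}{9} \left(7 - 8 - 126\right)\right) 114 = \left(137 + \frac{1}{2} \cdot \frac{1}{9} \left(-127\right)\right) 114 = \left(137 - \frac{127}{18}\right) 114 = \frac{2339}{18} \cdot 114 = \frac{44441}{3}$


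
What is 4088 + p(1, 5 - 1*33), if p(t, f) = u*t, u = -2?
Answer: 4086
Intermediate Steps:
p(t, f) = -2*t
4088 + p(1, 5 - 1*33) = 4088 - 2*1 = 4088 - 2 = 4086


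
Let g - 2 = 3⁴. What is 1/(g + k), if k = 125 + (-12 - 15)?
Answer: 1/181 ≈ 0.0055249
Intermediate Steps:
k = 98 (k = 125 - 27 = 98)
g = 83 (g = 2 + 3⁴ = 2 + 81 = 83)
1/(g + k) = 1/(83 + 98) = 1/181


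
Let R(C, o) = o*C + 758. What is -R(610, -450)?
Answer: 273742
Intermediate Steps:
R(C, o) = 758 + C*o (R(C, o) = C*o + 758 = 758 + C*o)
-R(610, -450) = -(758 + 610*(-450)) = -(758 - 274500) = -1*(-273742) = 273742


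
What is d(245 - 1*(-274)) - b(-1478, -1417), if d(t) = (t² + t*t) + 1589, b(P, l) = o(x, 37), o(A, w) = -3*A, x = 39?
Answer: 540428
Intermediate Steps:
b(P, l) = -117 (b(P, l) = -3*39 = -117)
d(t) = 1589 + 2*t² (d(t) = (t² + t²) + 1589 = 2*t² + 1589 = 1589 + 2*t²)
d(245 - 1*(-274)) - b(-1478, -1417) = (1589 + 2*(245 - 1*(-274))²) - 1*(-117) = (1589 + 2*(245 + 274)²) + 117 = (1589 + 2*519²) + 117 = (1589 + 2*269361) + 117 = (1589 + 538722) + 117 = 540311 + 117 = 540428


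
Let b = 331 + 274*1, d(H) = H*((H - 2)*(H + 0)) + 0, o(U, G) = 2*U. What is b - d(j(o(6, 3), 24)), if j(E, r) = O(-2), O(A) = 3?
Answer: 596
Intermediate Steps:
j(E, r) = 3
d(H) = H²*(-2 + H) (d(H) = H*((-2 + H)*H) + 0 = H*(H*(-2 + H)) + 0 = H²*(-2 + H) + 0 = H²*(-2 + H))
b = 605 (b = 331 + 274 = 605)
b - d(j(o(6, 3), 24)) = 605 - 3²*(-2 + 3) = 605 - 9 = 596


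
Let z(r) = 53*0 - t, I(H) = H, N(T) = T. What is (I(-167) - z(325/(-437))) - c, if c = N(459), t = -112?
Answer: -738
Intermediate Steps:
z(r) = 112 (z(r) = 53*0 - 1*(-112) = 0 + 112 = 112)
c = 459
(I(-167) - z(325/(-437))) - c = (-167 - 1*112) - 1*459 = (-167 - 112) - 459 = -279 - 459 = -738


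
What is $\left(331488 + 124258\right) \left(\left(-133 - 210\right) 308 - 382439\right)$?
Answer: $-222441874918$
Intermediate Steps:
$\left(331488 + 124258\right) \left(\left(-133 - 210\right) 308 - 382439\right) = 455746 \left(\left(-343\right) 308 - 382439\right) = 455746 \left(-105644 - 382439\right) = 455746 \left(-488083\right) = -222441874918$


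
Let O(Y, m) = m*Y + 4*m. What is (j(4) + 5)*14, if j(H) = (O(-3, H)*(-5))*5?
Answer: -1330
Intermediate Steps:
O(Y, m) = 4*m + Y*m (O(Y, m) = Y*m + 4*m = 4*m + Y*m)
j(H) = -25*H (j(H) = ((H*(4 - 3))*(-5))*5 = ((H*1)*(-5))*5 = (H*(-5))*5 = -5*H*5 = -25*H)
(j(4) + 5)*14 = (-25*4 + 5)*14 = (-100 + 5)*14 = -95*14 = -1330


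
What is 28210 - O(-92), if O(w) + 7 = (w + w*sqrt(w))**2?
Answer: 798441 - 33856*I*sqrt(23) ≈ 7.9844e+5 - 1.6237e+5*I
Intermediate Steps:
O(w) = -7 + (w + w**(3/2))**2 (O(w) = -7 + (w + w*sqrt(w))**2 = -7 + (w + w**(3/2))**2)
28210 - O(-92) = 28210 - (-7 + (-92 + (-92)**(3/2))**2) = 28210 - (-7 + (-92 - 184*I*sqrt(23))**2) = 28210 + (7 - (-92 - 184*I*sqrt(23))**2) = 28217 - (-92 - 184*I*sqrt(23))**2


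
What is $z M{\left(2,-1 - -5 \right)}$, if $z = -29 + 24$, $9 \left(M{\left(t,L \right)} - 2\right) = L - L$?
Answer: $-10$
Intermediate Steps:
$M{\left(t,L \right)} = 2$ ($M{\left(t,L \right)} = 2 + \frac{L - L}{9} = 2 + \frac{1}{9} \cdot 0 = 2 + 0 = 2$)
$z = -5$
$z M{\left(2,-1 - -5 \right)} = \left(-5\right) 2 = -10$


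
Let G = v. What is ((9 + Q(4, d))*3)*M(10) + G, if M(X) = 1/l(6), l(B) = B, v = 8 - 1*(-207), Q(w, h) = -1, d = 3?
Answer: 219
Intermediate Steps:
v = 215 (v = 8 + 207 = 215)
G = 215
M(X) = ⅙ (M(X) = 1/6 = ⅙)
((9 + Q(4, d))*3)*M(10) + G = ((9 - 1)*3)*(⅙) + 215 = (8*3)*(⅙) + 215 = 24*(⅙) + 215 = 4 + 215 = 219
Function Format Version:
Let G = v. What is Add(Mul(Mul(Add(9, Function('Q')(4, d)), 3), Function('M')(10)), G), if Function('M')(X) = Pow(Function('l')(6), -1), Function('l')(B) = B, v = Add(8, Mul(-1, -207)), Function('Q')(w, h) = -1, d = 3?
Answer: 219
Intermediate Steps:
v = 215 (v = Add(8, 207) = 215)
G = 215
Function('M')(X) = Rational(1, 6) (Function('M')(X) = Pow(6, -1) = Rational(1, 6))
Add(Mul(Mul(Add(9, Function('Q')(4, d)), 3), Function('M')(10)), G) = Add(Mul(Mul(Add(9, -1), 3), Rational(1, 6)), 215) = Add(Mul(Mul(8, 3), Rational(1, 6)), 215) = Add(Mul(24, Rational(1, 6)), 215) = Add(4, 215) = 219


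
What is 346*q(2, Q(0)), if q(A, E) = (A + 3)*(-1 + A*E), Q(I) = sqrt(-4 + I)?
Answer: -1730 + 6920*I ≈ -1730.0 + 6920.0*I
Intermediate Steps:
q(A, E) = (-1 + A*E)*(3 + A) (q(A, E) = (3 + A)*(-1 + A*E) = (-1 + A*E)*(3 + A))
346*q(2, Q(0)) = 346*(-3 - 1*2 + sqrt(-4 + 0)*2**2 + 3*2*sqrt(-4 + 0)) = 346*(-3 - 2 + sqrt(-4)*4 + 3*2*sqrt(-4)) = 346*(-3 - 2 + (2*I)*4 + 3*2*(2*I)) = 346*(-3 - 2 + 8*I + 12*I) = 346*(-5 + 20*I) = -1730 + 6920*I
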